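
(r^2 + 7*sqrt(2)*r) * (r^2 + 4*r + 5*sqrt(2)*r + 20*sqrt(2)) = r^4 + 4*r^3 + 12*sqrt(2)*r^3 + 48*sqrt(2)*r^2 + 70*r^2 + 280*r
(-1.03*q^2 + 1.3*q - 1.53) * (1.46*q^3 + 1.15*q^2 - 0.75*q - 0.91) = -1.5038*q^5 + 0.7135*q^4 + 0.0336999999999998*q^3 - 1.7972*q^2 - 0.0355000000000001*q + 1.3923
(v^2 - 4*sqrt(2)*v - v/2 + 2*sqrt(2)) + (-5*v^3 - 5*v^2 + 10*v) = -5*v^3 - 4*v^2 - 4*sqrt(2)*v + 19*v/2 + 2*sqrt(2)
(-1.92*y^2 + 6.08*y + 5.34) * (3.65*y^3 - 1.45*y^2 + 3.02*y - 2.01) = -7.008*y^5 + 24.976*y^4 + 4.8766*y^3 + 14.4778*y^2 + 3.906*y - 10.7334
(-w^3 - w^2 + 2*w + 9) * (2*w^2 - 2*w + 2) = -2*w^5 + 4*w^3 + 12*w^2 - 14*w + 18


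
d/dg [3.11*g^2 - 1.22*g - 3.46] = 6.22*g - 1.22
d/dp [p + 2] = 1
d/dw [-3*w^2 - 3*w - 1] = -6*w - 3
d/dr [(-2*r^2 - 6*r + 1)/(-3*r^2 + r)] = (-20*r^2 + 6*r - 1)/(r^2*(9*r^2 - 6*r + 1))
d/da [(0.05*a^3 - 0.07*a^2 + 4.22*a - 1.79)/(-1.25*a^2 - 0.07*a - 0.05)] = (-0.0625*a^4 - 0.007*a^3 + 5.2724*a^2 - 4.468*a - 0.3363)/(1.5625*a^4 + 0.175*a^3 + 0.1299*a^2 + 0.007*a + 0.0025)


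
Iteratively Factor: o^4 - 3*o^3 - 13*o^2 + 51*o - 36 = (o + 4)*(o^3 - 7*o^2 + 15*o - 9) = (o - 1)*(o + 4)*(o^2 - 6*o + 9) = (o - 3)*(o - 1)*(o + 4)*(o - 3)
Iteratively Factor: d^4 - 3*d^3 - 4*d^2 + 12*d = (d - 3)*(d^3 - 4*d) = (d - 3)*(d + 2)*(d^2 - 2*d) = (d - 3)*(d - 2)*(d + 2)*(d)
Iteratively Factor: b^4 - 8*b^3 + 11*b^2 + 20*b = (b)*(b^3 - 8*b^2 + 11*b + 20) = b*(b - 5)*(b^2 - 3*b - 4) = b*(b - 5)*(b - 4)*(b + 1)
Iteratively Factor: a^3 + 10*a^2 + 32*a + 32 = (a + 4)*(a^2 + 6*a + 8) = (a + 4)^2*(a + 2)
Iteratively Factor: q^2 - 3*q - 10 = (q - 5)*(q + 2)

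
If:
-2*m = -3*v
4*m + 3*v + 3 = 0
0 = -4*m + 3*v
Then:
No Solution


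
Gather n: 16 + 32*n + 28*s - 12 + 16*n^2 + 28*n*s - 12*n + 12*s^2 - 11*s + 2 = 16*n^2 + n*(28*s + 20) + 12*s^2 + 17*s + 6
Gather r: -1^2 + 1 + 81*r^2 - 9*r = 81*r^2 - 9*r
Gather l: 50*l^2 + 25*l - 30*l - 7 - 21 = 50*l^2 - 5*l - 28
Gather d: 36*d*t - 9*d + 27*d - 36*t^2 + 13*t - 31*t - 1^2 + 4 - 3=d*(36*t + 18) - 36*t^2 - 18*t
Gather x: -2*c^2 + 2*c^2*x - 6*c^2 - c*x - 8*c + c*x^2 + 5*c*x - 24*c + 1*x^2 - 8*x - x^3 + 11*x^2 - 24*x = -8*c^2 - 32*c - x^3 + x^2*(c + 12) + x*(2*c^2 + 4*c - 32)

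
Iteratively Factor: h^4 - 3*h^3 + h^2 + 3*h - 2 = (h - 2)*(h^3 - h^2 - h + 1) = (h - 2)*(h + 1)*(h^2 - 2*h + 1) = (h - 2)*(h - 1)*(h + 1)*(h - 1)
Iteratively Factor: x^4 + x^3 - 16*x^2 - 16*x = (x + 1)*(x^3 - 16*x) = (x + 1)*(x + 4)*(x^2 - 4*x) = x*(x + 1)*(x + 4)*(x - 4)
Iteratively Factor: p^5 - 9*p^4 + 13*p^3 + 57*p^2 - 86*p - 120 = (p + 1)*(p^4 - 10*p^3 + 23*p^2 + 34*p - 120) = (p + 1)*(p + 2)*(p^3 - 12*p^2 + 47*p - 60) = (p - 5)*(p + 1)*(p + 2)*(p^2 - 7*p + 12) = (p - 5)*(p - 3)*(p + 1)*(p + 2)*(p - 4)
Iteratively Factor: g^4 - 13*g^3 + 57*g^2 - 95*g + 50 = (g - 5)*(g^3 - 8*g^2 + 17*g - 10) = (g - 5)*(g - 1)*(g^2 - 7*g + 10) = (g - 5)*(g - 2)*(g - 1)*(g - 5)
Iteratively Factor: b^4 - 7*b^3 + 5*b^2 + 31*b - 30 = (b - 1)*(b^3 - 6*b^2 - b + 30) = (b - 1)*(b + 2)*(b^2 - 8*b + 15) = (b - 5)*(b - 1)*(b + 2)*(b - 3)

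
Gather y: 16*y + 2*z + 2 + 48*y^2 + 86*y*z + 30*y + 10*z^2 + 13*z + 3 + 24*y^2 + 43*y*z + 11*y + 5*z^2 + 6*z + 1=72*y^2 + y*(129*z + 57) + 15*z^2 + 21*z + 6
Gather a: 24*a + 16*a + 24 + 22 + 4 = 40*a + 50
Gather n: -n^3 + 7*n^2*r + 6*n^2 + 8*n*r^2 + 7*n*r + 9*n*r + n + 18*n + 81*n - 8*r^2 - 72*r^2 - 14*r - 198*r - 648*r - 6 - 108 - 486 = -n^3 + n^2*(7*r + 6) + n*(8*r^2 + 16*r + 100) - 80*r^2 - 860*r - 600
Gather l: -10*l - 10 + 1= -10*l - 9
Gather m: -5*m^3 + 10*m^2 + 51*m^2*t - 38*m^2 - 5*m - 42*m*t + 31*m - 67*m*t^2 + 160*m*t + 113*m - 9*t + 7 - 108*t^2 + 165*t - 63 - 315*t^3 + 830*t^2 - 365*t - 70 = -5*m^3 + m^2*(51*t - 28) + m*(-67*t^2 + 118*t + 139) - 315*t^3 + 722*t^2 - 209*t - 126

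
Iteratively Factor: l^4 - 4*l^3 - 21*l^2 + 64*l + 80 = (l - 5)*(l^3 + l^2 - 16*l - 16) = (l - 5)*(l + 4)*(l^2 - 3*l - 4) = (l - 5)*(l + 1)*(l + 4)*(l - 4)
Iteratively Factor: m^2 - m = (m)*(m - 1)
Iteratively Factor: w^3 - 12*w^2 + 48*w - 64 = (w - 4)*(w^2 - 8*w + 16) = (w - 4)^2*(w - 4)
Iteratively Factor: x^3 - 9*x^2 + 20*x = (x - 4)*(x^2 - 5*x) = (x - 5)*(x - 4)*(x)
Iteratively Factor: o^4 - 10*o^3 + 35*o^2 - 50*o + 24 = (o - 3)*(o^3 - 7*o^2 + 14*o - 8) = (o - 3)*(o - 1)*(o^2 - 6*o + 8) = (o - 4)*(o - 3)*(o - 1)*(o - 2)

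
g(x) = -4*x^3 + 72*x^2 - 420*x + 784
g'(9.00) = -96.00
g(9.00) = -80.00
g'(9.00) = -96.00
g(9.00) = -80.00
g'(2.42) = -141.80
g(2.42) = 132.57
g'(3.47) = -64.81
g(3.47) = 26.42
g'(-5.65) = -1616.67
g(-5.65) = 6176.87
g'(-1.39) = -643.35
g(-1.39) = 1517.65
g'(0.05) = -412.83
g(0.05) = 763.18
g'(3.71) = -50.93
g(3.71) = 12.56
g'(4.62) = -10.85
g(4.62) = -14.05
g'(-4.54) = -1321.10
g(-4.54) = 4549.14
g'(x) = -12*x^2 + 144*x - 420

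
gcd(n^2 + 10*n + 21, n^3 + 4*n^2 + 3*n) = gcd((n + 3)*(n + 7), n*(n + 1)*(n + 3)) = n + 3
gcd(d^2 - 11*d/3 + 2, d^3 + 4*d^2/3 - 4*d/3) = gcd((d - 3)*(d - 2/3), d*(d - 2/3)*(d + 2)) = d - 2/3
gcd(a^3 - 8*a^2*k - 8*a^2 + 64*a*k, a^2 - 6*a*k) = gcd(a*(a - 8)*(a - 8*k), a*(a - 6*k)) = a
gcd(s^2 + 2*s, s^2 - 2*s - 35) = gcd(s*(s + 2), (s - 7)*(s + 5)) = 1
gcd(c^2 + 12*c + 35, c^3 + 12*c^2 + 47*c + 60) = c + 5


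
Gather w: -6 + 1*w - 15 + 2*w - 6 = 3*w - 27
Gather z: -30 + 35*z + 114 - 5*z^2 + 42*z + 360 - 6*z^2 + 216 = -11*z^2 + 77*z + 660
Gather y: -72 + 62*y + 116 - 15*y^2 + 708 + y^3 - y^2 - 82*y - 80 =y^3 - 16*y^2 - 20*y + 672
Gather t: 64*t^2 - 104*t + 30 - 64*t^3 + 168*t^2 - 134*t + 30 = -64*t^3 + 232*t^2 - 238*t + 60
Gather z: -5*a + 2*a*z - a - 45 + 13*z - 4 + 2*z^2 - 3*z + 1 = -6*a + 2*z^2 + z*(2*a + 10) - 48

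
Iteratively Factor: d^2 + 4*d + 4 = (d + 2)*(d + 2)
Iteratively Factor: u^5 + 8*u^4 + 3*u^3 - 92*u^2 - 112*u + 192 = (u + 4)*(u^4 + 4*u^3 - 13*u^2 - 40*u + 48) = (u + 4)^2*(u^3 - 13*u + 12) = (u - 3)*(u + 4)^2*(u^2 + 3*u - 4) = (u - 3)*(u + 4)^3*(u - 1)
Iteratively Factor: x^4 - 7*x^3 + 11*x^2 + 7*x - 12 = (x - 3)*(x^3 - 4*x^2 - x + 4) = (x - 3)*(x + 1)*(x^2 - 5*x + 4) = (x - 4)*(x - 3)*(x + 1)*(x - 1)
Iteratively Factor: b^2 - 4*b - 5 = (b + 1)*(b - 5)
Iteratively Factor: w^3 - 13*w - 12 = (w + 1)*(w^2 - w - 12) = (w + 1)*(w + 3)*(w - 4)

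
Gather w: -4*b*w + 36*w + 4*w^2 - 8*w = 4*w^2 + w*(28 - 4*b)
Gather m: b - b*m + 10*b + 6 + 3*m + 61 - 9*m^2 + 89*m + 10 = 11*b - 9*m^2 + m*(92 - b) + 77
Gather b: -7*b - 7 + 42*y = -7*b + 42*y - 7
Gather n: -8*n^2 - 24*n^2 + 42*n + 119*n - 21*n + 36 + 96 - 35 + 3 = -32*n^2 + 140*n + 100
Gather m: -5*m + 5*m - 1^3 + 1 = 0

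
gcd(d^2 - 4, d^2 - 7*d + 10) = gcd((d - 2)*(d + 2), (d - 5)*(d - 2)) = d - 2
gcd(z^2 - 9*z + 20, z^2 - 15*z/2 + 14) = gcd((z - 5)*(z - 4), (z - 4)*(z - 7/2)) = z - 4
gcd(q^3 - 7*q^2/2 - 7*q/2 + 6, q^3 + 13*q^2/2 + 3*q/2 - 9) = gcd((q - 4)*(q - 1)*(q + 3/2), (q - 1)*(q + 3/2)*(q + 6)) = q^2 + q/2 - 3/2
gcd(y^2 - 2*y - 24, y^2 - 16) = y + 4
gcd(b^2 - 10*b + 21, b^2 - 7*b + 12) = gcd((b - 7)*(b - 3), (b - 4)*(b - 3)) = b - 3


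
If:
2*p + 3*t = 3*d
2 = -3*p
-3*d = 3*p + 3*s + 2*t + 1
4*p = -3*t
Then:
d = 4/9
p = -2/3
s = -19/27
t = 8/9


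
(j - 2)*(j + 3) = j^2 + j - 6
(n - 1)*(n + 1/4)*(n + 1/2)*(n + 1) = n^4 + 3*n^3/4 - 7*n^2/8 - 3*n/4 - 1/8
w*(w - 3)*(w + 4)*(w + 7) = w^4 + 8*w^3 - 5*w^2 - 84*w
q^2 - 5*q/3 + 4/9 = (q - 4/3)*(q - 1/3)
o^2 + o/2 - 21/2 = (o - 3)*(o + 7/2)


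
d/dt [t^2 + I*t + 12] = 2*t + I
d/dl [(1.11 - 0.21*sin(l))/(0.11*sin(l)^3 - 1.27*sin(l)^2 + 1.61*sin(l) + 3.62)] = (0.0462*sin(l)^3 - 0.633*sin(l)^2 + 2.8194*sin(l) - 2.5473)*cos(l)/(0.0121*sin(l)^6 - 0.2794*sin(l)^5 + 1.9671*sin(l)^4 - 3.293*sin(l)^3 - 6.6027*sin(l)^2 + 11.6564*sin(l) + 13.1044)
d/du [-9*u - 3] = -9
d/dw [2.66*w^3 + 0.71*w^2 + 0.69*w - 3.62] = 7.98*w^2 + 1.42*w + 0.69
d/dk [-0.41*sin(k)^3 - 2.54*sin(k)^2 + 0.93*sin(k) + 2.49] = (-1.23*sin(k)^2 - 5.08*sin(k) + 0.93)*cos(k)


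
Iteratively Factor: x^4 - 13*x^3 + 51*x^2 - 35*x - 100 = (x - 5)*(x^3 - 8*x^2 + 11*x + 20) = (x - 5)^2*(x^2 - 3*x - 4) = (x - 5)^2*(x - 4)*(x + 1)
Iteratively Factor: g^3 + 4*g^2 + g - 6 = (g + 3)*(g^2 + g - 2) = (g + 2)*(g + 3)*(g - 1)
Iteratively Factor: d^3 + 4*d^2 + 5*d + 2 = (d + 1)*(d^2 + 3*d + 2) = (d + 1)^2*(d + 2)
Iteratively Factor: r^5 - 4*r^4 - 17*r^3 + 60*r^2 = (r + 4)*(r^4 - 8*r^3 + 15*r^2) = r*(r + 4)*(r^3 - 8*r^2 + 15*r) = r*(r - 5)*(r + 4)*(r^2 - 3*r) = r*(r - 5)*(r - 3)*(r + 4)*(r)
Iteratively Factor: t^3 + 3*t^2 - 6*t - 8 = (t + 4)*(t^2 - t - 2) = (t + 1)*(t + 4)*(t - 2)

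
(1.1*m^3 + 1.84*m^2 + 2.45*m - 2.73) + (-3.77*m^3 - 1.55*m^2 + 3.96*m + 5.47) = -2.67*m^3 + 0.29*m^2 + 6.41*m + 2.74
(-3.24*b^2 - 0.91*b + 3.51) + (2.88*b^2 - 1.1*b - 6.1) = -0.36*b^2 - 2.01*b - 2.59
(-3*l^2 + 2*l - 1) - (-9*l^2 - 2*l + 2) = 6*l^2 + 4*l - 3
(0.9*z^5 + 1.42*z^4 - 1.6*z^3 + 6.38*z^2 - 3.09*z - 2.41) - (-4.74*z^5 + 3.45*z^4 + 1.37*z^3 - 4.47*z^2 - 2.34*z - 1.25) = 5.64*z^5 - 2.03*z^4 - 2.97*z^3 + 10.85*z^2 - 0.75*z - 1.16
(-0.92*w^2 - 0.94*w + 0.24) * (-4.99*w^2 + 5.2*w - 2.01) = 4.5908*w^4 - 0.0934000000000008*w^3 - 4.2364*w^2 + 3.1374*w - 0.4824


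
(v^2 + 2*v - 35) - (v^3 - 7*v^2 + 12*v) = -v^3 + 8*v^2 - 10*v - 35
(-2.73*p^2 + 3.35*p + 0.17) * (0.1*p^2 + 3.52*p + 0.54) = -0.273*p^4 - 9.2746*p^3 + 10.3348*p^2 + 2.4074*p + 0.0918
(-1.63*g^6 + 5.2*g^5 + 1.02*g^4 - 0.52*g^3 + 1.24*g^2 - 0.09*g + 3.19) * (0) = 0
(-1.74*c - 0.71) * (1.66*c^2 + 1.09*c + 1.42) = -2.8884*c^3 - 3.0752*c^2 - 3.2447*c - 1.0082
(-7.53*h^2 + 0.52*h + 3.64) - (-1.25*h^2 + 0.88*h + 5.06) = -6.28*h^2 - 0.36*h - 1.42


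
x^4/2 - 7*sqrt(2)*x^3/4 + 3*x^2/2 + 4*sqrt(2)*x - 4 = (x/2 + sqrt(2)/2)*(x - 2*sqrt(2))^2*(x - sqrt(2)/2)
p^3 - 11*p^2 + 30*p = p*(p - 6)*(p - 5)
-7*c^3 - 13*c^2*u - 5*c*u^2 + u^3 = (-7*c + u)*(c + u)^2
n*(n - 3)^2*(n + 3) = n^4 - 3*n^3 - 9*n^2 + 27*n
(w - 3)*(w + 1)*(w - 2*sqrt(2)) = w^3 - 2*sqrt(2)*w^2 - 2*w^2 - 3*w + 4*sqrt(2)*w + 6*sqrt(2)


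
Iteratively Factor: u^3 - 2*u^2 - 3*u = (u + 1)*(u^2 - 3*u) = (u - 3)*(u + 1)*(u)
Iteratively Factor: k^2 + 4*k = (k + 4)*(k)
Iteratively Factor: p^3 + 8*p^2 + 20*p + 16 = (p + 2)*(p^2 + 6*p + 8) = (p + 2)*(p + 4)*(p + 2)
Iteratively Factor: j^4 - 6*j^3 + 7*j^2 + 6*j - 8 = (j + 1)*(j^3 - 7*j^2 + 14*j - 8) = (j - 4)*(j + 1)*(j^2 - 3*j + 2) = (j - 4)*(j - 2)*(j + 1)*(j - 1)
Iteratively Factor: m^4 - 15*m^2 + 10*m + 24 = (m - 3)*(m^3 + 3*m^2 - 6*m - 8) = (m - 3)*(m - 2)*(m^2 + 5*m + 4) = (m - 3)*(m - 2)*(m + 1)*(m + 4)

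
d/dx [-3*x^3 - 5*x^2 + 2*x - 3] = -9*x^2 - 10*x + 2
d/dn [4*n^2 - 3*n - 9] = 8*n - 3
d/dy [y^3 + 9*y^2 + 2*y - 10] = 3*y^2 + 18*y + 2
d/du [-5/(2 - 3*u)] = -15/(3*u - 2)^2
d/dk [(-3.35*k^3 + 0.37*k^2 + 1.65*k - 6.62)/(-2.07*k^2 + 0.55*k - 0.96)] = (6.9345*k^4 - 3.685*k^3 + 13.267*k^2 - 28.1172*k + 2.057)/(4.2849*k^4 - 2.277*k^3 + 4.2769*k^2 - 1.056*k + 0.9216)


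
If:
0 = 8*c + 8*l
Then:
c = -l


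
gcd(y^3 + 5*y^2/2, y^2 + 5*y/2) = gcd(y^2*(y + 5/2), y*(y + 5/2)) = y^2 + 5*y/2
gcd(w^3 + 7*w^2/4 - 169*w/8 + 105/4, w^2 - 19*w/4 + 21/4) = w - 7/4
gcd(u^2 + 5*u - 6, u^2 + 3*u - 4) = u - 1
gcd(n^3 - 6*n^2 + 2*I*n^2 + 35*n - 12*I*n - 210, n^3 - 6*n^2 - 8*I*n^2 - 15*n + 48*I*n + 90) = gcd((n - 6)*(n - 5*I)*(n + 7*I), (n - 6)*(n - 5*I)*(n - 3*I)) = n^2 + n*(-6 - 5*I) + 30*I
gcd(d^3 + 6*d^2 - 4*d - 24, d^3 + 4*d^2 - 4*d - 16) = d^2 - 4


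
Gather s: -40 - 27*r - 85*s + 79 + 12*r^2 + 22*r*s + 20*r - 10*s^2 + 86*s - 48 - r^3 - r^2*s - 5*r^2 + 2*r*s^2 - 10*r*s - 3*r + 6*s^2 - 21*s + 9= -r^3 + 7*r^2 - 10*r + s^2*(2*r - 4) + s*(-r^2 + 12*r - 20)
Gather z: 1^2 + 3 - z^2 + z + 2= -z^2 + z + 6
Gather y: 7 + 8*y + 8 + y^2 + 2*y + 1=y^2 + 10*y + 16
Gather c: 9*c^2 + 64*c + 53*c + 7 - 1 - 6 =9*c^2 + 117*c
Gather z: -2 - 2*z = -2*z - 2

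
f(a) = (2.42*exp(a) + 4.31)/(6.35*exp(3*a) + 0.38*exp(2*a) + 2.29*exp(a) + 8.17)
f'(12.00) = 0.00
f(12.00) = 0.00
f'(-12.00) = 0.00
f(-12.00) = 0.53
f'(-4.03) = 0.00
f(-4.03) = 0.53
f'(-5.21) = 0.00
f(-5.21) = 0.53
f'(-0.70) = -0.08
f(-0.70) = 0.54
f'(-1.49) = 0.01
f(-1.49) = 0.55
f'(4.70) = -0.00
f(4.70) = 0.00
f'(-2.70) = 0.01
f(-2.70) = 0.54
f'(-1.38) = 0.01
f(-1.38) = 0.55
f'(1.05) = -0.14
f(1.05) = 0.07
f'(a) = (2.42*exp(a) + 4.31)*(-19.05*exp(3*a) - 0.76*exp(2*a) - 2.29*exp(a))/(6.35*exp(3*a) + 0.38*exp(2*a) + 2.29*exp(a) + 8.17)^2 + 2.42*exp(a)/(6.35*exp(3*a) + 0.38*exp(2*a) + 2.29*exp(a) + 8.17) = (-30.734*exp(3*a) - 83.0251*exp(2*a) - 3.2756*exp(a) + 9.9015)*exp(a)/(40.3225*exp(6*a) + 4.826*exp(5*a) + 29.2274*exp(4*a) + 105.4994*exp(3*a) + 11.4533*exp(2*a) + 37.4186*exp(a) + 66.7489)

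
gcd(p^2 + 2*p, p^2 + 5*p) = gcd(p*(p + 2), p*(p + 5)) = p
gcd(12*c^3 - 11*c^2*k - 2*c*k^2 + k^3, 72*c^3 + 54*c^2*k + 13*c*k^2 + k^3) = 3*c + k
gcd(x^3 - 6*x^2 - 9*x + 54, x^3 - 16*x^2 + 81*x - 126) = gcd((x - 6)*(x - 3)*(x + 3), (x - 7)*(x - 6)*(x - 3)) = x^2 - 9*x + 18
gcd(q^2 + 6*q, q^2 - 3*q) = q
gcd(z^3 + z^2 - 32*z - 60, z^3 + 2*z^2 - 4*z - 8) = z + 2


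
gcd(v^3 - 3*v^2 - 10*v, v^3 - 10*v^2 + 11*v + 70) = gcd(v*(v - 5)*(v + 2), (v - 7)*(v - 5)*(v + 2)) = v^2 - 3*v - 10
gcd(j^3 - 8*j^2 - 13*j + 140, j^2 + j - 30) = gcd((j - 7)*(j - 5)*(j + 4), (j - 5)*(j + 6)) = j - 5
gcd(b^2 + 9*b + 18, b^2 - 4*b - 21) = b + 3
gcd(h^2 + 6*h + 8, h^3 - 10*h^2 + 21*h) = 1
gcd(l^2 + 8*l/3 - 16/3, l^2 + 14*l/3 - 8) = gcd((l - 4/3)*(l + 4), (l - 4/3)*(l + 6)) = l - 4/3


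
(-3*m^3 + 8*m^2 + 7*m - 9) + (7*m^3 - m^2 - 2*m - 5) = 4*m^3 + 7*m^2 + 5*m - 14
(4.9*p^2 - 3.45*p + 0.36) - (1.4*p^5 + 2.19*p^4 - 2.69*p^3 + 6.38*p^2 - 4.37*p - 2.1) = -1.4*p^5 - 2.19*p^4 + 2.69*p^3 - 1.48*p^2 + 0.92*p + 2.46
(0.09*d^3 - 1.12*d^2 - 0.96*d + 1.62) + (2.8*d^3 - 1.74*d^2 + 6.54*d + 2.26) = 2.89*d^3 - 2.86*d^2 + 5.58*d + 3.88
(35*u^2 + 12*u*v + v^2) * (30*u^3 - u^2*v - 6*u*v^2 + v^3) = 1050*u^5 + 325*u^4*v - 192*u^3*v^2 - 38*u^2*v^3 + 6*u*v^4 + v^5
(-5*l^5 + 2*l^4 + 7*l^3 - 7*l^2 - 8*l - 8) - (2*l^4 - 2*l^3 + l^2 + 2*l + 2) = -5*l^5 + 9*l^3 - 8*l^2 - 10*l - 10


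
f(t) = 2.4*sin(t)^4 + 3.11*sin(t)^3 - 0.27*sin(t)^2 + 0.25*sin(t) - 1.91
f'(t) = 9.6*sin(t)^3*cos(t) + 9.33*sin(t)^2*cos(t) - 0.54*sin(t)*cos(t) + 0.25*cos(t) = (9.6*sin(t)^3 + 9.33*sin(t)^2 - 0.54*sin(t) + 0.25)*cos(t)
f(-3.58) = -1.54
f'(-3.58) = -2.21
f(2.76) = -1.65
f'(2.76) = -1.71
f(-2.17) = -2.94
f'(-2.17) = -0.93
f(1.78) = 3.18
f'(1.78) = -3.66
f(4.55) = -3.13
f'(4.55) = -0.10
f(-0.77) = -2.70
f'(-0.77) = 1.37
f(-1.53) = -3.14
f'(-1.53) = 0.02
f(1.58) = 3.58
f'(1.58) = -0.17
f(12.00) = -2.40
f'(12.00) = 1.47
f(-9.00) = -2.21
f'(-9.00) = -1.26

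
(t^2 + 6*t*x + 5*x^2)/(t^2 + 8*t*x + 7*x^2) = (t + 5*x)/(t + 7*x)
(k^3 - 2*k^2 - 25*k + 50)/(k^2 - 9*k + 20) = (k^2 + 3*k - 10)/(k - 4)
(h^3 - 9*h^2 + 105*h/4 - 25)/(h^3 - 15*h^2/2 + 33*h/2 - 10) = (h - 5/2)/(h - 1)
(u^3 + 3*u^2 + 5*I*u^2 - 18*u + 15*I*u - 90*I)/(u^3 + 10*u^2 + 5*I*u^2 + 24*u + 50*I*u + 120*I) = (u - 3)/(u + 4)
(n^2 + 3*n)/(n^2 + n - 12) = n*(n + 3)/(n^2 + n - 12)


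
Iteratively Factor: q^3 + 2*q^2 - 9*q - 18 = (q - 3)*(q^2 + 5*q + 6) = (q - 3)*(q + 3)*(q + 2)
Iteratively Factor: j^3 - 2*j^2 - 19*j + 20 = (j - 1)*(j^2 - j - 20) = (j - 1)*(j + 4)*(j - 5)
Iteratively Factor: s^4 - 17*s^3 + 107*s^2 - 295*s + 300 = (s - 3)*(s^3 - 14*s^2 + 65*s - 100) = (s - 4)*(s - 3)*(s^2 - 10*s + 25) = (s - 5)*(s - 4)*(s - 3)*(s - 5)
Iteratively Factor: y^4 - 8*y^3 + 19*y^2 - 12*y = (y - 3)*(y^3 - 5*y^2 + 4*y) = (y - 4)*(y - 3)*(y^2 - y) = (y - 4)*(y - 3)*(y - 1)*(y)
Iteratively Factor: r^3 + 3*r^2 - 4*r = (r - 1)*(r^2 + 4*r) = r*(r - 1)*(r + 4)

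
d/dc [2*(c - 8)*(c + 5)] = 4*c - 6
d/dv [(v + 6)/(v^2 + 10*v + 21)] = (v^2 + 10*v - 2*(v + 5)*(v + 6) + 21)/(v^2 + 10*v + 21)^2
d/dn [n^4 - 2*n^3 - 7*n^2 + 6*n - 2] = 4*n^3 - 6*n^2 - 14*n + 6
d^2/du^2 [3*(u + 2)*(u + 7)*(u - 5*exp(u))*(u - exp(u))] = -18*u^3*exp(u) + 60*u^2*exp(2*u) - 270*u^2*exp(u) + 36*u^2 + 660*u*exp(2*u) - 1008*u*exp(u) + 162*u + 1410*exp(2*u) - 828*exp(u) + 84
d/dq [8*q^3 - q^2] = 2*q*(12*q - 1)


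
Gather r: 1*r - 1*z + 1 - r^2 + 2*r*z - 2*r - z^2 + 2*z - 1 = -r^2 + r*(2*z - 1) - z^2 + z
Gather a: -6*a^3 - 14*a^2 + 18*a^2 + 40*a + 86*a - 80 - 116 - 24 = -6*a^3 + 4*a^2 + 126*a - 220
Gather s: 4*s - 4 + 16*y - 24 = 4*s + 16*y - 28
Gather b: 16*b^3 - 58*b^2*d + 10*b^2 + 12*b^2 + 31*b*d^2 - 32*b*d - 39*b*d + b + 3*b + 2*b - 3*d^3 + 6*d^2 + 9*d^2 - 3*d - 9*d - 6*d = 16*b^3 + b^2*(22 - 58*d) + b*(31*d^2 - 71*d + 6) - 3*d^3 + 15*d^2 - 18*d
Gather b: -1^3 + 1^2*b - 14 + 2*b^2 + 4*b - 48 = 2*b^2 + 5*b - 63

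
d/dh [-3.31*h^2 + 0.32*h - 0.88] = 0.32 - 6.62*h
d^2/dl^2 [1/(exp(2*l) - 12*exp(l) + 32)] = 4*((3 - exp(l))*(exp(2*l) - 12*exp(l) + 32) + 2*(exp(l) - 6)^2*exp(l))*exp(l)/(exp(2*l) - 12*exp(l) + 32)^3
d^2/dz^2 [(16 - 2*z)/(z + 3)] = 44/(z + 3)^3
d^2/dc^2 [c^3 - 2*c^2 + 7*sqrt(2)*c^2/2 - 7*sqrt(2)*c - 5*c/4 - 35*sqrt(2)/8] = 6*c - 4 + 7*sqrt(2)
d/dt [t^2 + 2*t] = 2*t + 2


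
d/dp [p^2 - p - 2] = 2*p - 1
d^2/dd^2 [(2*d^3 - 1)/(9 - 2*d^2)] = 12*(-6*d^3 + 2*d^2 - 81*d + 3)/(8*d^6 - 108*d^4 + 486*d^2 - 729)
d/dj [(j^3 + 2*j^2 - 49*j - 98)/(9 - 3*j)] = (-2*j^3 + 7*j^2 + 12*j - 245)/(3*(j^2 - 6*j + 9))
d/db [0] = 0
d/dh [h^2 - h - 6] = 2*h - 1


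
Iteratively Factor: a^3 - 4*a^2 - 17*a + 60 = (a - 3)*(a^2 - a - 20) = (a - 5)*(a - 3)*(a + 4)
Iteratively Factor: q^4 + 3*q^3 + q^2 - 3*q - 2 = (q + 1)*(q^3 + 2*q^2 - q - 2) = (q + 1)^2*(q^2 + q - 2) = (q + 1)^2*(q + 2)*(q - 1)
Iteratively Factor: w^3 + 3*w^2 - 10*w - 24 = (w - 3)*(w^2 + 6*w + 8) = (w - 3)*(w + 2)*(w + 4)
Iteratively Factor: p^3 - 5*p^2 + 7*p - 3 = (p - 1)*(p^2 - 4*p + 3) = (p - 1)^2*(p - 3)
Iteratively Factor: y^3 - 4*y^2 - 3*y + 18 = (y - 3)*(y^2 - y - 6) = (y - 3)*(y + 2)*(y - 3)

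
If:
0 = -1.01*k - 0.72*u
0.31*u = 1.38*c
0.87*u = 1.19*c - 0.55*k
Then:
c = 0.00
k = 0.00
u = 0.00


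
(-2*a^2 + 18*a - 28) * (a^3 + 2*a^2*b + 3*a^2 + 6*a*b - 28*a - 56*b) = -2*a^5 - 4*a^4*b + 12*a^4 + 24*a^3*b + 82*a^3 + 164*a^2*b - 588*a^2 - 1176*a*b + 784*a + 1568*b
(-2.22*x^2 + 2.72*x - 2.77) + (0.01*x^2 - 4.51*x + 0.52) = -2.21*x^2 - 1.79*x - 2.25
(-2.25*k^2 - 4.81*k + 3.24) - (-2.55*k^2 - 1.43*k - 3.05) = 0.3*k^2 - 3.38*k + 6.29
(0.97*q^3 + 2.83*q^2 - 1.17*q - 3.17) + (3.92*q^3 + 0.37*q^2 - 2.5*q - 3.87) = 4.89*q^3 + 3.2*q^2 - 3.67*q - 7.04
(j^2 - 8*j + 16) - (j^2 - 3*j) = 16 - 5*j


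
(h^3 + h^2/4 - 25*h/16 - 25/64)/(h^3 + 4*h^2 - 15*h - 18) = (64*h^3 + 16*h^2 - 100*h - 25)/(64*(h^3 + 4*h^2 - 15*h - 18))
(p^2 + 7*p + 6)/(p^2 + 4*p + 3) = (p + 6)/(p + 3)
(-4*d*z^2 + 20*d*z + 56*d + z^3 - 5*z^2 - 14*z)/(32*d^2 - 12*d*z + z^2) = (z^2 - 5*z - 14)/(-8*d + z)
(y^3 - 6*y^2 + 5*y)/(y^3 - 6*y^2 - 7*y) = (-y^2 + 6*y - 5)/(-y^2 + 6*y + 7)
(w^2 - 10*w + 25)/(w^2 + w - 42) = (w^2 - 10*w + 25)/(w^2 + w - 42)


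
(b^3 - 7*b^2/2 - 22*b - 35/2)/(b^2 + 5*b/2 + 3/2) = (2*b^2 - 9*b - 35)/(2*b + 3)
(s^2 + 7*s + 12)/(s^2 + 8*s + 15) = (s + 4)/(s + 5)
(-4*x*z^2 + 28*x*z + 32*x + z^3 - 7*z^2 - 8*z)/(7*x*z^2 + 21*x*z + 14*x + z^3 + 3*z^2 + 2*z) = (-4*x*z + 32*x + z^2 - 8*z)/(7*x*z + 14*x + z^2 + 2*z)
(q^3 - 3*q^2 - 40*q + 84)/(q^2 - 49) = (q^2 + 4*q - 12)/(q + 7)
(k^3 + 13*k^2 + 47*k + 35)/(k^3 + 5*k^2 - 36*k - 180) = (k^2 + 8*k + 7)/(k^2 - 36)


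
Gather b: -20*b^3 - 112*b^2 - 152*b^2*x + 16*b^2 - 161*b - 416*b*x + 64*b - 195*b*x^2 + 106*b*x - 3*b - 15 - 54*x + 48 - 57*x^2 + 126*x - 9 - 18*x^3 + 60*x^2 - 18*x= -20*b^3 + b^2*(-152*x - 96) + b*(-195*x^2 - 310*x - 100) - 18*x^3 + 3*x^2 + 54*x + 24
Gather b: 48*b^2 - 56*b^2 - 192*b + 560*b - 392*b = -8*b^2 - 24*b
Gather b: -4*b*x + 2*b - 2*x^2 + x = b*(2 - 4*x) - 2*x^2 + x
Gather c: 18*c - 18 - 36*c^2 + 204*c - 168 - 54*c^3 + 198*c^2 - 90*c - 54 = -54*c^3 + 162*c^2 + 132*c - 240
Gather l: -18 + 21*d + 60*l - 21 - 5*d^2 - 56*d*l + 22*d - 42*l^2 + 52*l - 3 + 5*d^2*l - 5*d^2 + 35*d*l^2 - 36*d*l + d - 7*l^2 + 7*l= -10*d^2 + 44*d + l^2*(35*d - 49) + l*(5*d^2 - 92*d + 119) - 42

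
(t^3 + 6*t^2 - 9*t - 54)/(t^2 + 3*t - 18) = t + 3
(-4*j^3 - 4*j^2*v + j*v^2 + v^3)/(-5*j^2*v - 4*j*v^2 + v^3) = (-4*j^2 + v^2)/(v*(-5*j + v))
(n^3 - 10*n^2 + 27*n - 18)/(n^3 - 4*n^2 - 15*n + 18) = (n - 3)/(n + 3)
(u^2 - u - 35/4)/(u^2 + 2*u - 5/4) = (2*u - 7)/(2*u - 1)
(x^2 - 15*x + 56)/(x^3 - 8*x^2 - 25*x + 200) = (x - 7)/(x^2 - 25)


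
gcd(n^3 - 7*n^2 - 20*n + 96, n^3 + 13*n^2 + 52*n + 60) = 1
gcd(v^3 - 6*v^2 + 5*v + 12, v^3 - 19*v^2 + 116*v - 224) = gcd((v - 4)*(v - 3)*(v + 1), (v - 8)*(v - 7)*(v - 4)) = v - 4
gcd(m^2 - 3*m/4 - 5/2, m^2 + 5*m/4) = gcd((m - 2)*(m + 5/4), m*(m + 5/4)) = m + 5/4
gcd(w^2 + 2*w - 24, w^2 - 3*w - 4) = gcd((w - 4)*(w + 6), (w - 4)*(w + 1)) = w - 4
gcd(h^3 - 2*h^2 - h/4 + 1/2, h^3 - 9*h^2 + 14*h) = h - 2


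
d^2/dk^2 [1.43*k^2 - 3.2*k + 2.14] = 2.86000000000000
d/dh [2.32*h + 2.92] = 2.32000000000000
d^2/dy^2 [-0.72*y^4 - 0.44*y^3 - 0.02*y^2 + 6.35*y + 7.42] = -8.64*y^2 - 2.64*y - 0.04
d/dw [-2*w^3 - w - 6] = -6*w^2 - 1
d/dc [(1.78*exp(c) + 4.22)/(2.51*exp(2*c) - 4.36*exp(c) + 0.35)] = (-4.4678*exp(2*c) - 21.1844*exp(c) + 19.0222)*exp(c)/(6.3001*exp(4*c) - 21.8872*exp(3*c) + 20.7666*exp(2*c) - 3.052*exp(c) + 0.1225)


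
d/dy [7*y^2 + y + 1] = 14*y + 1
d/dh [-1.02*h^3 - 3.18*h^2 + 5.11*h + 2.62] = -3.06*h^2 - 6.36*h + 5.11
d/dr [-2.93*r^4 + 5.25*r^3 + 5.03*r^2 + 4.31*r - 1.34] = -11.72*r^3 + 15.75*r^2 + 10.06*r + 4.31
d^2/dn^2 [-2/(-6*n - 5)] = 144/(6*n + 5)^3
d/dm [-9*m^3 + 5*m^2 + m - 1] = -27*m^2 + 10*m + 1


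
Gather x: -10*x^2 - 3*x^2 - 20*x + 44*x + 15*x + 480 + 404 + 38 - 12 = -13*x^2 + 39*x + 910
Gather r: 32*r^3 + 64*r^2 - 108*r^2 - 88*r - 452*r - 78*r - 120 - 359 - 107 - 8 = 32*r^3 - 44*r^2 - 618*r - 594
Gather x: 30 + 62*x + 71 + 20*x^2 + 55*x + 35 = 20*x^2 + 117*x + 136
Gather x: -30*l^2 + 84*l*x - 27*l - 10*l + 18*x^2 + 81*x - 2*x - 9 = -30*l^2 - 37*l + 18*x^2 + x*(84*l + 79) - 9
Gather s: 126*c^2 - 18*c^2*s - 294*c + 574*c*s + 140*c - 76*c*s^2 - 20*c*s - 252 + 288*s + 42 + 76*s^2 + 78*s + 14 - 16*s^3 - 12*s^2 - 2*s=126*c^2 - 154*c - 16*s^3 + s^2*(64 - 76*c) + s*(-18*c^2 + 554*c + 364) - 196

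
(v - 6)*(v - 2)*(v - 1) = v^3 - 9*v^2 + 20*v - 12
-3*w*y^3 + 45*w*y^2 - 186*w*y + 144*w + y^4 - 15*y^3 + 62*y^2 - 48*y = (-3*w + y)*(y - 8)*(y - 6)*(y - 1)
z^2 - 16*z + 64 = (z - 8)^2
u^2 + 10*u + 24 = (u + 4)*(u + 6)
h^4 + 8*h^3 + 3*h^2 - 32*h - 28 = (h - 2)*(h + 1)*(h + 2)*(h + 7)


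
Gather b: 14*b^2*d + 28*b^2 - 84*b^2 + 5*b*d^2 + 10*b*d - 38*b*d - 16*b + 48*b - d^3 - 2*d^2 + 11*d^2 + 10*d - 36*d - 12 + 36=b^2*(14*d - 56) + b*(5*d^2 - 28*d + 32) - d^3 + 9*d^2 - 26*d + 24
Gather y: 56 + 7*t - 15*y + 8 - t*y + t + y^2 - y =8*t + y^2 + y*(-t - 16) + 64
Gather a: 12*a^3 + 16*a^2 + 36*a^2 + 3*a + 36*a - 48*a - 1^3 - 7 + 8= 12*a^3 + 52*a^2 - 9*a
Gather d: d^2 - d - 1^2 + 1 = d^2 - d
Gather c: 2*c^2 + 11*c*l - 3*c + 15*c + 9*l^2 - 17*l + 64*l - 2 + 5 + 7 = 2*c^2 + c*(11*l + 12) + 9*l^2 + 47*l + 10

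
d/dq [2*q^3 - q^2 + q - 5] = 6*q^2 - 2*q + 1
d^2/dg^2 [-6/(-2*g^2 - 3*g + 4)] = 12*(-4*g^2 - 6*g + (4*g + 3)^2 + 8)/(2*g^2 + 3*g - 4)^3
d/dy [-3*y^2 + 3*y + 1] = 3 - 6*y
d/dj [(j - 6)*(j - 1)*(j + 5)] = 3*j^2 - 4*j - 29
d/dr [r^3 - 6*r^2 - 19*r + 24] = 3*r^2 - 12*r - 19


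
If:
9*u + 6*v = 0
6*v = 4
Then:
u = -4/9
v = 2/3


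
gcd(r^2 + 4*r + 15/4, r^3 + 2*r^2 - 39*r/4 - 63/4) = r + 3/2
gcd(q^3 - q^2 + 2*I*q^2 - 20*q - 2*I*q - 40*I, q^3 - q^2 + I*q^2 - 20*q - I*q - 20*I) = q^2 - q - 20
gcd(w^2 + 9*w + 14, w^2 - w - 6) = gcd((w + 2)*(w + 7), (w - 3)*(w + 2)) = w + 2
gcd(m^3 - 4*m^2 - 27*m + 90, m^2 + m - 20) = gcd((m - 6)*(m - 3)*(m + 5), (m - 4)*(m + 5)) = m + 5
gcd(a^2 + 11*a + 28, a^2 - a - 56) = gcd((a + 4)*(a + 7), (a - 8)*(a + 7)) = a + 7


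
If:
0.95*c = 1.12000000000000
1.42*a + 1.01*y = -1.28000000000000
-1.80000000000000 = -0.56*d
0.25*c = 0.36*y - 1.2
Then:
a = -3.85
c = 1.18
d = 3.21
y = 4.15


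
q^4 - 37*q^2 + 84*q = q*(q - 4)*(q - 3)*(q + 7)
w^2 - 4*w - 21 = (w - 7)*(w + 3)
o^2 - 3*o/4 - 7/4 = (o - 7/4)*(o + 1)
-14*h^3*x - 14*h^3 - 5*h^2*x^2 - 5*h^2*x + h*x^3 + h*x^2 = (-7*h + x)*(2*h + x)*(h*x + h)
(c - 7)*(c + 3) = c^2 - 4*c - 21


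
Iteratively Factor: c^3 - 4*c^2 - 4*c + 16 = (c - 2)*(c^2 - 2*c - 8) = (c - 4)*(c - 2)*(c + 2)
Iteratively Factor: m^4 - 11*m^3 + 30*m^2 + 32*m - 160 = (m - 5)*(m^3 - 6*m^2 + 32) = (m - 5)*(m - 4)*(m^2 - 2*m - 8) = (m - 5)*(m - 4)*(m + 2)*(m - 4)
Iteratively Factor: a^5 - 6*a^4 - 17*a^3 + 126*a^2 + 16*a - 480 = (a + 2)*(a^4 - 8*a^3 - a^2 + 128*a - 240) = (a - 5)*(a + 2)*(a^3 - 3*a^2 - 16*a + 48) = (a - 5)*(a - 4)*(a + 2)*(a^2 + a - 12) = (a - 5)*(a - 4)*(a - 3)*(a + 2)*(a + 4)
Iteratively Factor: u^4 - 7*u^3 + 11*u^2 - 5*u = (u - 1)*(u^3 - 6*u^2 + 5*u) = u*(u - 1)*(u^2 - 6*u + 5) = u*(u - 1)^2*(u - 5)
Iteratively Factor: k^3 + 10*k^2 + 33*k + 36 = (k + 4)*(k^2 + 6*k + 9) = (k + 3)*(k + 4)*(k + 3)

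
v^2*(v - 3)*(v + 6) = v^4 + 3*v^3 - 18*v^2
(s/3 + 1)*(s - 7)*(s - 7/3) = s^3/3 - 19*s^2/9 - 35*s/9 + 49/3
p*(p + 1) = p^2 + p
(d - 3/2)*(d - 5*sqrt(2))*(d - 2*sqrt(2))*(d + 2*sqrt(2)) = d^4 - 5*sqrt(2)*d^3 - 3*d^3/2 - 8*d^2 + 15*sqrt(2)*d^2/2 + 12*d + 40*sqrt(2)*d - 60*sqrt(2)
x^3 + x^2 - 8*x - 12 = (x - 3)*(x + 2)^2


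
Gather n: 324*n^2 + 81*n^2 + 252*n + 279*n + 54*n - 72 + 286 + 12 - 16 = 405*n^2 + 585*n + 210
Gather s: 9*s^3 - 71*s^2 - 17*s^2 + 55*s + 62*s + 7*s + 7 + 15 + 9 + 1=9*s^3 - 88*s^2 + 124*s + 32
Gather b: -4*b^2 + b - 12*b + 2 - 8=-4*b^2 - 11*b - 6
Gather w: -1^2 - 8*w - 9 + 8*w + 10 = 0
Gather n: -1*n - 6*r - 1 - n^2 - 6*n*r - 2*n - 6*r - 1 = -n^2 + n*(-6*r - 3) - 12*r - 2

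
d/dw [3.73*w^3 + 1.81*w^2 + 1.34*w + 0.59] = 11.19*w^2 + 3.62*w + 1.34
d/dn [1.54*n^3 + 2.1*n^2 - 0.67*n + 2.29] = 4.62*n^2 + 4.2*n - 0.67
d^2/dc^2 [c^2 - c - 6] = 2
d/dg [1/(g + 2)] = -1/(g + 2)^2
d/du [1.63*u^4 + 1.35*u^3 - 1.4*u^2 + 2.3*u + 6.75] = 6.52*u^3 + 4.05*u^2 - 2.8*u + 2.3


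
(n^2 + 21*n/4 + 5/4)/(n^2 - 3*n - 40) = (n + 1/4)/(n - 8)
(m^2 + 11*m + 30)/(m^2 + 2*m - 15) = (m + 6)/(m - 3)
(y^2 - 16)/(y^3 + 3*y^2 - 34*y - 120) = (y - 4)/(y^2 - y - 30)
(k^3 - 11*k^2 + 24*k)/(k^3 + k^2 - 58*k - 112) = k*(k - 3)/(k^2 + 9*k + 14)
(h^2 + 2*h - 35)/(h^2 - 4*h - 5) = (h + 7)/(h + 1)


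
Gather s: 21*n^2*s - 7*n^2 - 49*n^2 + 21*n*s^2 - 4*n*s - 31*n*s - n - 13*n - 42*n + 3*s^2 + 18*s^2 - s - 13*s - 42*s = -56*n^2 - 56*n + s^2*(21*n + 21) + s*(21*n^2 - 35*n - 56)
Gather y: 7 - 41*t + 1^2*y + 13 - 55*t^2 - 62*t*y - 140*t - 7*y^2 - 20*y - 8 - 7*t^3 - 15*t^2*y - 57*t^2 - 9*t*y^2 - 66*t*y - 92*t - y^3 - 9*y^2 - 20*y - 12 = -7*t^3 - 112*t^2 - 273*t - y^3 + y^2*(-9*t - 16) + y*(-15*t^2 - 128*t - 39)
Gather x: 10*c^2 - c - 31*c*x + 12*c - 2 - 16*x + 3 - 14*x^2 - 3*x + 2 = 10*c^2 + 11*c - 14*x^2 + x*(-31*c - 19) + 3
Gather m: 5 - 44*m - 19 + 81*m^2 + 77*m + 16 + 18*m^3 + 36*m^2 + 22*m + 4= 18*m^3 + 117*m^2 + 55*m + 6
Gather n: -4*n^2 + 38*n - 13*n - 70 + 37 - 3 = -4*n^2 + 25*n - 36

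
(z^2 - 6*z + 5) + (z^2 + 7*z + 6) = 2*z^2 + z + 11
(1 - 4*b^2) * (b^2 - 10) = -4*b^4 + 41*b^2 - 10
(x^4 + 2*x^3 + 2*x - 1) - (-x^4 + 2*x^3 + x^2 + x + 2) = 2*x^4 - x^2 + x - 3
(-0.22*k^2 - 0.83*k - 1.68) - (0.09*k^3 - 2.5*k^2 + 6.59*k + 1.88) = -0.09*k^3 + 2.28*k^2 - 7.42*k - 3.56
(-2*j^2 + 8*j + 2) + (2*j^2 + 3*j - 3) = 11*j - 1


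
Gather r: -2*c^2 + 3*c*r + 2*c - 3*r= -2*c^2 + 2*c + r*(3*c - 3)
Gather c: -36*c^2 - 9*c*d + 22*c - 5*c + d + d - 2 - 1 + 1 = -36*c^2 + c*(17 - 9*d) + 2*d - 2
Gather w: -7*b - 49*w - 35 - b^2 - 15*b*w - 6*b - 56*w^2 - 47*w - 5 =-b^2 - 13*b - 56*w^2 + w*(-15*b - 96) - 40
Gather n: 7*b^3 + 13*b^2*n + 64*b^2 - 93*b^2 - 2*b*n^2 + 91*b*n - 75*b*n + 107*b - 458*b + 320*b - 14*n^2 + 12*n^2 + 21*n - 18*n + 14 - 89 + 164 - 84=7*b^3 - 29*b^2 - 31*b + n^2*(-2*b - 2) + n*(13*b^2 + 16*b + 3) + 5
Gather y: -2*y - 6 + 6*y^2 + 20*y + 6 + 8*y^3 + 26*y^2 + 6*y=8*y^3 + 32*y^2 + 24*y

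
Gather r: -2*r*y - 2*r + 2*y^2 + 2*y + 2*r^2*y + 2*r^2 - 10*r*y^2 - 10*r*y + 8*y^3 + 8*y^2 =r^2*(2*y + 2) + r*(-10*y^2 - 12*y - 2) + 8*y^3 + 10*y^2 + 2*y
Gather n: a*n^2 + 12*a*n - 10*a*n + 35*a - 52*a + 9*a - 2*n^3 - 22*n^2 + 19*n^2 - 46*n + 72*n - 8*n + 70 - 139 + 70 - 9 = -8*a - 2*n^3 + n^2*(a - 3) + n*(2*a + 18) - 8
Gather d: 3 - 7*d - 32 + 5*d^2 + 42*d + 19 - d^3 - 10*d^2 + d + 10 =-d^3 - 5*d^2 + 36*d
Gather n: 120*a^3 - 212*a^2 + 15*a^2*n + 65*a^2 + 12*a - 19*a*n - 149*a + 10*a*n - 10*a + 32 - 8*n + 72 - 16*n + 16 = 120*a^3 - 147*a^2 - 147*a + n*(15*a^2 - 9*a - 24) + 120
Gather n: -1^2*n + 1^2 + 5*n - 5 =4*n - 4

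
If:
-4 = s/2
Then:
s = -8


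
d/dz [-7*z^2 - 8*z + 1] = -14*z - 8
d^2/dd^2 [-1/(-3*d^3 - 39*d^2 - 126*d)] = 2*(-d*(3*d + 13)*(d^2 + 13*d + 42) + (3*d^2 + 26*d + 42)^2)/(3*d^3*(d^2 + 13*d + 42)^3)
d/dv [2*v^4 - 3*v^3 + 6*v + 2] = 8*v^3 - 9*v^2 + 6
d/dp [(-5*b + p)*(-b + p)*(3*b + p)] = -13*b^2 - 6*b*p + 3*p^2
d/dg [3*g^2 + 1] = 6*g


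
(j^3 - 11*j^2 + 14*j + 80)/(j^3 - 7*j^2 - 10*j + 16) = (j - 5)/(j - 1)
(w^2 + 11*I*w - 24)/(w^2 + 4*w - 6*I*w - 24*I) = (w^2 + 11*I*w - 24)/(w^2 + w*(4 - 6*I) - 24*I)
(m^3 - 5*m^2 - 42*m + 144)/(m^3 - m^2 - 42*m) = (m^2 - 11*m + 24)/(m*(m - 7))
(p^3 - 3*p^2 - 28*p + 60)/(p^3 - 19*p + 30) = (p - 6)/(p - 3)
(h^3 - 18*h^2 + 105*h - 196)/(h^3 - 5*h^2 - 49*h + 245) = (h^2 - 11*h + 28)/(h^2 + 2*h - 35)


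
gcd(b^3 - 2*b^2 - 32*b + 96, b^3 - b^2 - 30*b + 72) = b^2 + 2*b - 24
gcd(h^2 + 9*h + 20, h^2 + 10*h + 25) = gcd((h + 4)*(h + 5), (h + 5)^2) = h + 5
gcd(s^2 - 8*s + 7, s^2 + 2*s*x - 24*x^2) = 1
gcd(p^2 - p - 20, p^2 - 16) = p + 4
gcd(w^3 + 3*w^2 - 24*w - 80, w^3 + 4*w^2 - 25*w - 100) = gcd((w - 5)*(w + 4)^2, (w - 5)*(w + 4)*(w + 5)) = w^2 - w - 20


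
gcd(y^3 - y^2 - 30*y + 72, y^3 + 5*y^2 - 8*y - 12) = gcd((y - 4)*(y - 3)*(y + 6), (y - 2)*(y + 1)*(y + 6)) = y + 6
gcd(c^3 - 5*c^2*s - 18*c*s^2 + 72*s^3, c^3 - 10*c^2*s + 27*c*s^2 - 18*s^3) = c^2 - 9*c*s + 18*s^2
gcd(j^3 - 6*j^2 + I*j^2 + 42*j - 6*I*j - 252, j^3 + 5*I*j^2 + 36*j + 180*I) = j - 6*I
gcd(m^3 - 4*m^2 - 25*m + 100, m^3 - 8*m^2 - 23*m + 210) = m + 5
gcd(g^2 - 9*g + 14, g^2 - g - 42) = g - 7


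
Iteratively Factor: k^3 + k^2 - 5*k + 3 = (k + 3)*(k^2 - 2*k + 1) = (k - 1)*(k + 3)*(k - 1)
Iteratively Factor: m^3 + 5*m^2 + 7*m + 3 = (m + 1)*(m^2 + 4*m + 3) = (m + 1)^2*(m + 3)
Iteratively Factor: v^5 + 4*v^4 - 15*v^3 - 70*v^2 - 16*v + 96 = (v + 4)*(v^4 - 15*v^2 - 10*v + 24) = (v - 4)*(v + 4)*(v^3 + 4*v^2 + v - 6) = (v - 4)*(v - 1)*(v + 4)*(v^2 + 5*v + 6) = (v - 4)*(v - 1)*(v + 2)*(v + 4)*(v + 3)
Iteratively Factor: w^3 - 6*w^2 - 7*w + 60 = (w - 4)*(w^2 - 2*w - 15) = (w - 4)*(w + 3)*(w - 5)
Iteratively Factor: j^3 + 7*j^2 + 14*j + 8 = (j + 1)*(j^2 + 6*j + 8) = (j + 1)*(j + 2)*(j + 4)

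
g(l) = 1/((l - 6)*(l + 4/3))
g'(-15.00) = 0.00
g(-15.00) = 0.00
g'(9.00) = -0.01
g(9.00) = 0.03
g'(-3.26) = 0.04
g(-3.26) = 0.06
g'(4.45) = -0.05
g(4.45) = -0.11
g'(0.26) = 0.05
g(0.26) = -0.11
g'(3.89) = -0.03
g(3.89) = -0.09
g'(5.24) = -0.23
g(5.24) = -0.20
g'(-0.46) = 0.18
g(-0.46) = -0.18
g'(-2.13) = 0.21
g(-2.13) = 0.15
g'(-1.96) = 0.35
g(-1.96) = 0.20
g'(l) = -1/((l - 6)*(l + 4/3)^2) - 1/((l - 6)^2*(l + 4/3)) = 6*(7 - 3*l)/(9*l^4 - 84*l^3 + 52*l^2 + 672*l + 576)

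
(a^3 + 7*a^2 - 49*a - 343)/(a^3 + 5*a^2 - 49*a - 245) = (a + 7)/(a + 5)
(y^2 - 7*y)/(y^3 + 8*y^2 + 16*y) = (y - 7)/(y^2 + 8*y + 16)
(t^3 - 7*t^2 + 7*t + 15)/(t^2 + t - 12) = (t^2 - 4*t - 5)/(t + 4)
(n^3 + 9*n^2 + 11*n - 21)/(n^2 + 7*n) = n + 2 - 3/n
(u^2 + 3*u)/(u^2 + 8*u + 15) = u/(u + 5)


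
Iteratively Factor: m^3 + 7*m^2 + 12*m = (m + 3)*(m^2 + 4*m) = m*(m + 3)*(m + 4)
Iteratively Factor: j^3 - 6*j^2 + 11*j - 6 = (j - 1)*(j^2 - 5*j + 6) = (j - 2)*(j - 1)*(j - 3)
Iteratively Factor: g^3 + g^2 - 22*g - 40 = (g + 4)*(g^2 - 3*g - 10) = (g - 5)*(g + 4)*(g + 2)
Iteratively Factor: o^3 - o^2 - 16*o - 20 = (o - 5)*(o^2 + 4*o + 4) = (o - 5)*(o + 2)*(o + 2)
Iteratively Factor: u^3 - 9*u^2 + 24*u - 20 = (u - 2)*(u^2 - 7*u + 10) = (u - 2)^2*(u - 5)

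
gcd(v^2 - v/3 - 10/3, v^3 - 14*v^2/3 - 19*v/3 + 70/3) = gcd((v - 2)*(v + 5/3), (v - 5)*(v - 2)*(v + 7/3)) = v - 2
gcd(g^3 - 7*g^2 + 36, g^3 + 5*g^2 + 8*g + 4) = g + 2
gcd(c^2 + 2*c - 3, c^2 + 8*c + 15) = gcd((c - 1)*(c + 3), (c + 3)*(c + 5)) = c + 3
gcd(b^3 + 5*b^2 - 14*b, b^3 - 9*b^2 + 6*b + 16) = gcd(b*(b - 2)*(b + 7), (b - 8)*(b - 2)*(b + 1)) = b - 2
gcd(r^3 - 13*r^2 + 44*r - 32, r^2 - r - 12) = r - 4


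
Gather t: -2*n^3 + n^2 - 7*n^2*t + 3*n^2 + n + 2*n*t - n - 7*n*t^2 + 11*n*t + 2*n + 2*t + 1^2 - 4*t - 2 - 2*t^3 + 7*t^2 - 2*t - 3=-2*n^3 + 4*n^2 + 2*n - 2*t^3 + t^2*(7 - 7*n) + t*(-7*n^2 + 13*n - 4) - 4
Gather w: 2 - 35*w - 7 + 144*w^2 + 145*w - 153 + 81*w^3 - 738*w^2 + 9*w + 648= 81*w^3 - 594*w^2 + 119*w + 490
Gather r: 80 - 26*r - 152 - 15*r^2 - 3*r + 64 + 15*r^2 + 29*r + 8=0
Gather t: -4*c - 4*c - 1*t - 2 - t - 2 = -8*c - 2*t - 4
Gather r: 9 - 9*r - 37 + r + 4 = -8*r - 24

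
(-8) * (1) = -8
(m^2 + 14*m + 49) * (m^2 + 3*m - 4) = m^4 + 17*m^3 + 87*m^2 + 91*m - 196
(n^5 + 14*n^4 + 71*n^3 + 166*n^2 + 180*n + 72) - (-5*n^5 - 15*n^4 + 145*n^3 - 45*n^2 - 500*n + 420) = 6*n^5 + 29*n^4 - 74*n^3 + 211*n^2 + 680*n - 348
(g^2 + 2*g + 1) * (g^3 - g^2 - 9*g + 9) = g^5 + g^4 - 10*g^3 - 10*g^2 + 9*g + 9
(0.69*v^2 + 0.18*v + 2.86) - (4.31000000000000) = 0.69*v^2 + 0.18*v - 1.45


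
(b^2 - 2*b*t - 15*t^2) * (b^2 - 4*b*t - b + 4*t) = b^4 - 6*b^3*t - b^3 - 7*b^2*t^2 + 6*b^2*t + 60*b*t^3 + 7*b*t^2 - 60*t^3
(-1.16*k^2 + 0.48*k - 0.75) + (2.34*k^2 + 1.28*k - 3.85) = 1.18*k^2 + 1.76*k - 4.6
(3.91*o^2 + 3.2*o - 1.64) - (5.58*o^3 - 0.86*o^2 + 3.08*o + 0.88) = -5.58*o^3 + 4.77*o^2 + 0.12*o - 2.52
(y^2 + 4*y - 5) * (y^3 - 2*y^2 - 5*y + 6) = y^5 + 2*y^4 - 18*y^3 - 4*y^2 + 49*y - 30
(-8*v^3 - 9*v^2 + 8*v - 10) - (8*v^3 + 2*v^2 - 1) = -16*v^3 - 11*v^2 + 8*v - 9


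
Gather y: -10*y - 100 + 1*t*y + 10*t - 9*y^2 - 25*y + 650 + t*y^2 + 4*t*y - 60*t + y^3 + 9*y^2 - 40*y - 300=t*y^2 - 50*t + y^3 + y*(5*t - 75) + 250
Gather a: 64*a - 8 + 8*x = 64*a + 8*x - 8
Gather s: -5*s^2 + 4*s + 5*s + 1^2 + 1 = -5*s^2 + 9*s + 2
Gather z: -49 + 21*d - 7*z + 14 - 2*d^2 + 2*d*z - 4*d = -2*d^2 + 17*d + z*(2*d - 7) - 35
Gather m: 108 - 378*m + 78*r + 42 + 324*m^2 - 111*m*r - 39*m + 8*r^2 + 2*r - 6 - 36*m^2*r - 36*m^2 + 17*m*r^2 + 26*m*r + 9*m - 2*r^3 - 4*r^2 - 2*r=m^2*(288 - 36*r) + m*(17*r^2 - 85*r - 408) - 2*r^3 + 4*r^2 + 78*r + 144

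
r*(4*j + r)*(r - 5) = 4*j*r^2 - 20*j*r + r^3 - 5*r^2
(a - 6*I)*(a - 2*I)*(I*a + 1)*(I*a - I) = -a^4 + a^3 + 9*I*a^3 + 20*a^2 - 9*I*a^2 - 20*a - 12*I*a + 12*I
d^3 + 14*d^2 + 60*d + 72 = (d + 2)*(d + 6)^2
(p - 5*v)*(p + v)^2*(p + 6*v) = p^4 + 3*p^3*v - 27*p^2*v^2 - 59*p*v^3 - 30*v^4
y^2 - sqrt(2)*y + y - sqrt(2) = (y + 1)*(y - sqrt(2))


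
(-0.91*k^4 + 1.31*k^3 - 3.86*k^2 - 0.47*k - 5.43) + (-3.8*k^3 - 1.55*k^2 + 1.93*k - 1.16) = -0.91*k^4 - 2.49*k^3 - 5.41*k^2 + 1.46*k - 6.59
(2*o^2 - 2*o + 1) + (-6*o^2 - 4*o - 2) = -4*o^2 - 6*o - 1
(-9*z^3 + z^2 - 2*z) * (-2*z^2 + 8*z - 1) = 18*z^5 - 74*z^4 + 21*z^3 - 17*z^2 + 2*z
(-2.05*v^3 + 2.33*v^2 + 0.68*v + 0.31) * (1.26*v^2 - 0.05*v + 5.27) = -2.583*v^5 + 3.0383*v^4 - 10.0632*v^3 + 12.6357*v^2 + 3.5681*v + 1.6337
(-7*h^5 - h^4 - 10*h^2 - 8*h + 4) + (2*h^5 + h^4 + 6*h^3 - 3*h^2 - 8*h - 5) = -5*h^5 + 6*h^3 - 13*h^2 - 16*h - 1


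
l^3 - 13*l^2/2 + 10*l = l*(l - 4)*(l - 5/2)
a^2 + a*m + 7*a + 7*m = (a + 7)*(a + m)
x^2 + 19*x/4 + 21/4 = (x + 7/4)*(x + 3)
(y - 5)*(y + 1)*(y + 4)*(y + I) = y^4 + I*y^3 - 21*y^2 - 20*y - 21*I*y - 20*I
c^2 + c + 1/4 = (c + 1/2)^2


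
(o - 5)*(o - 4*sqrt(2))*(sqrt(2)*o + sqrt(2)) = sqrt(2)*o^3 - 8*o^2 - 4*sqrt(2)*o^2 - 5*sqrt(2)*o + 32*o + 40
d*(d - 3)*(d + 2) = d^3 - d^2 - 6*d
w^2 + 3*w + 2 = (w + 1)*(w + 2)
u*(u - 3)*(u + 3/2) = u^3 - 3*u^2/2 - 9*u/2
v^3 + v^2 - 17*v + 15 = (v - 3)*(v - 1)*(v + 5)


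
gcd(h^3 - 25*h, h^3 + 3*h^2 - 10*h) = h^2 + 5*h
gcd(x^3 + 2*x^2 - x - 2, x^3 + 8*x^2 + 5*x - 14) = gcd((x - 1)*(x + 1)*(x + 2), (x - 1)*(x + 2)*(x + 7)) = x^2 + x - 2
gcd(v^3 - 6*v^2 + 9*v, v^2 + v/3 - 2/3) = 1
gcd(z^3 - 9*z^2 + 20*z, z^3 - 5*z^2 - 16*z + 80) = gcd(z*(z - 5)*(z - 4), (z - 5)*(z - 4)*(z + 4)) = z^2 - 9*z + 20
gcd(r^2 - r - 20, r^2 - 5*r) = r - 5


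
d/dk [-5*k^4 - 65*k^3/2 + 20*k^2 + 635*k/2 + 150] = -20*k^3 - 195*k^2/2 + 40*k + 635/2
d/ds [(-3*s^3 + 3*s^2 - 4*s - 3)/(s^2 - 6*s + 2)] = (-3*s^4 + 36*s^3 - 32*s^2 + 18*s - 26)/(s^4 - 12*s^3 + 40*s^2 - 24*s + 4)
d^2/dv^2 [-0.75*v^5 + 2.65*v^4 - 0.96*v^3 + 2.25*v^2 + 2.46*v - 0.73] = -15.0*v^3 + 31.8*v^2 - 5.76*v + 4.5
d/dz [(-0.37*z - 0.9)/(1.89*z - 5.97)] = (7.389711*z - 23.342103)/(1.89*z - 5.97)^3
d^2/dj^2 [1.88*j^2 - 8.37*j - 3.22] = 3.76000000000000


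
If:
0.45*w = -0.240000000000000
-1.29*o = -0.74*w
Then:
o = -0.31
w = -0.53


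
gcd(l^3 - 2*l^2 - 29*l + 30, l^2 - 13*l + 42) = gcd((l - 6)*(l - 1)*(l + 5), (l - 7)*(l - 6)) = l - 6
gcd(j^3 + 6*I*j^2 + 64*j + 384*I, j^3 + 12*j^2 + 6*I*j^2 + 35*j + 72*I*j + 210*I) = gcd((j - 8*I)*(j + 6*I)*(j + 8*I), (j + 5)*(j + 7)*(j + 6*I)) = j + 6*I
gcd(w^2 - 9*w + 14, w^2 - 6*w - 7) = w - 7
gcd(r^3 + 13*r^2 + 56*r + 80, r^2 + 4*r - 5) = r + 5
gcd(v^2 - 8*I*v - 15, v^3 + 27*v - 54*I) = v - 3*I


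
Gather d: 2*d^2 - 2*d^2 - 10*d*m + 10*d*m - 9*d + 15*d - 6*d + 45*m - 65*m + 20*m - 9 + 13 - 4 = 0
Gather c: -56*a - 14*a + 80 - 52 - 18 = 10 - 70*a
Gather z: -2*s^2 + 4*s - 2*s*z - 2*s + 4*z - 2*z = -2*s^2 + 2*s + z*(2 - 2*s)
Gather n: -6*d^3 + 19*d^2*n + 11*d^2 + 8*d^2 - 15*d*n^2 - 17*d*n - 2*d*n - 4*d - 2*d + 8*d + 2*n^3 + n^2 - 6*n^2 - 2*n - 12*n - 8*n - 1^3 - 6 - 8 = -6*d^3 + 19*d^2 + 2*d + 2*n^3 + n^2*(-15*d - 5) + n*(19*d^2 - 19*d - 22) - 15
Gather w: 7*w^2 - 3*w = 7*w^2 - 3*w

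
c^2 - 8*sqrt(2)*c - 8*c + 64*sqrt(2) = (c - 8)*(c - 8*sqrt(2))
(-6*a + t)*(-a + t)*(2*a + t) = 12*a^3 - 8*a^2*t - 5*a*t^2 + t^3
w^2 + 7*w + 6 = (w + 1)*(w + 6)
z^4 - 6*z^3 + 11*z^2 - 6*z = z*(z - 3)*(z - 2)*(z - 1)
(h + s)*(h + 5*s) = h^2 + 6*h*s + 5*s^2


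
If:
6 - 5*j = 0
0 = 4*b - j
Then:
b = 3/10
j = 6/5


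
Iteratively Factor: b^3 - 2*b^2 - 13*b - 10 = (b - 5)*(b^2 + 3*b + 2) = (b - 5)*(b + 2)*(b + 1)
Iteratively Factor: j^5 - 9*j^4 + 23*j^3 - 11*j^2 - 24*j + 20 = (j - 5)*(j^4 - 4*j^3 + 3*j^2 + 4*j - 4) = (j - 5)*(j - 2)*(j^3 - 2*j^2 - j + 2) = (j - 5)*(j - 2)*(j + 1)*(j^2 - 3*j + 2) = (j - 5)*(j - 2)^2*(j + 1)*(j - 1)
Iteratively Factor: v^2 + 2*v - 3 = (v + 3)*(v - 1)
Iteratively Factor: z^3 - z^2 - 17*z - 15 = (z - 5)*(z^2 + 4*z + 3) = (z - 5)*(z + 3)*(z + 1)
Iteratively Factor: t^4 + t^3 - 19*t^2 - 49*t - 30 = (t - 5)*(t^3 + 6*t^2 + 11*t + 6) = (t - 5)*(t + 1)*(t^2 + 5*t + 6) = (t - 5)*(t + 1)*(t + 2)*(t + 3)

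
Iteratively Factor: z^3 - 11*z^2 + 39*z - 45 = (z - 3)*(z^2 - 8*z + 15) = (z - 3)^2*(z - 5)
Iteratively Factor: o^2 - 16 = (o - 4)*(o + 4)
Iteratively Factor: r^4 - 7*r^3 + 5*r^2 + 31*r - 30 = (r - 5)*(r^3 - 2*r^2 - 5*r + 6) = (r - 5)*(r + 2)*(r^2 - 4*r + 3) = (r - 5)*(r - 3)*(r + 2)*(r - 1)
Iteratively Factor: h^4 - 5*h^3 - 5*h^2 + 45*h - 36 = (h - 3)*(h^3 - 2*h^2 - 11*h + 12) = (h - 4)*(h - 3)*(h^2 + 2*h - 3) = (h - 4)*(h - 3)*(h + 3)*(h - 1)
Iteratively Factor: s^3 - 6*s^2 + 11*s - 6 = (s - 1)*(s^2 - 5*s + 6) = (s - 3)*(s - 1)*(s - 2)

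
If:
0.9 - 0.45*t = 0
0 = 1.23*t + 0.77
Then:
No Solution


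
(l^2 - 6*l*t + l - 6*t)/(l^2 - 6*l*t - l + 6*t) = (l + 1)/(l - 1)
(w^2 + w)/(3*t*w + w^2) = (w + 1)/(3*t + w)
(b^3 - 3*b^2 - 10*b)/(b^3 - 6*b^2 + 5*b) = (b + 2)/(b - 1)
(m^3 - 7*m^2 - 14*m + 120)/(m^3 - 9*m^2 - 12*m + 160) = (m - 6)/(m - 8)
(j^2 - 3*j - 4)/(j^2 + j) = (j - 4)/j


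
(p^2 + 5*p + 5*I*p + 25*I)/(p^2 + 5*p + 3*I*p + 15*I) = (p + 5*I)/(p + 3*I)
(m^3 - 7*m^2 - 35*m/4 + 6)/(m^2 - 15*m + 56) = (m^2 + m - 3/4)/(m - 7)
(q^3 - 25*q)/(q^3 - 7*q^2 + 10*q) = (q + 5)/(q - 2)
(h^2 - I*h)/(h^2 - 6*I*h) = (h - I)/(h - 6*I)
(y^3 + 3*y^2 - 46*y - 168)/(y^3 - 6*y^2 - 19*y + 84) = (y + 6)/(y - 3)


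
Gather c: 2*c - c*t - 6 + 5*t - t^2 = c*(2 - t) - t^2 + 5*t - 6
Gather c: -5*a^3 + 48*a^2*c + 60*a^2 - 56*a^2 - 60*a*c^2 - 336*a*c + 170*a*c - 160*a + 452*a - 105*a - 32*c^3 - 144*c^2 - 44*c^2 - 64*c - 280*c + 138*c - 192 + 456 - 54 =-5*a^3 + 4*a^2 + 187*a - 32*c^3 + c^2*(-60*a - 188) + c*(48*a^2 - 166*a - 206) + 210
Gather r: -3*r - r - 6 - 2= -4*r - 8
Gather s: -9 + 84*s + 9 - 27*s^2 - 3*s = -27*s^2 + 81*s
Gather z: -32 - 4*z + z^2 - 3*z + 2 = z^2 - 7*z - 30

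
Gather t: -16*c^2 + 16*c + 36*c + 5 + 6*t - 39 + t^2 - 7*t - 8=-16*c^2 + 52*c + t^2 - t - 42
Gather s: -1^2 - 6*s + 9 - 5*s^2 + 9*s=-5*s^2 + 3*s + 8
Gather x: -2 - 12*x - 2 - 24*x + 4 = -36*x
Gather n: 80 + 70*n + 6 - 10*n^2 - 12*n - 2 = -10*n^2 + 58*n + 84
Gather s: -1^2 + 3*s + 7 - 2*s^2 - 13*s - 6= -2*s^2 - 10*s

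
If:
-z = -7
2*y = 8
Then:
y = 4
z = 7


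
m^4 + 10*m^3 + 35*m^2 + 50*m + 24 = (m + 1)*(m + 2)*(m + 3)*(m + 4)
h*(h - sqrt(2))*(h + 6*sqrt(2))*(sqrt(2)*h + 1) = sqrt(2)*h^4 + 11*h^3 - 7*sqrt(2)*h^2 - 12*h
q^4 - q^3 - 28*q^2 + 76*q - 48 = (q - 4)*(q - 2)*(q - 1)*(q + 6)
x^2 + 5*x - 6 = (x - 1)*(x + 6)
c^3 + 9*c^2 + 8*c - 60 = (c - 2)*(c + 5)*(c + 6)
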